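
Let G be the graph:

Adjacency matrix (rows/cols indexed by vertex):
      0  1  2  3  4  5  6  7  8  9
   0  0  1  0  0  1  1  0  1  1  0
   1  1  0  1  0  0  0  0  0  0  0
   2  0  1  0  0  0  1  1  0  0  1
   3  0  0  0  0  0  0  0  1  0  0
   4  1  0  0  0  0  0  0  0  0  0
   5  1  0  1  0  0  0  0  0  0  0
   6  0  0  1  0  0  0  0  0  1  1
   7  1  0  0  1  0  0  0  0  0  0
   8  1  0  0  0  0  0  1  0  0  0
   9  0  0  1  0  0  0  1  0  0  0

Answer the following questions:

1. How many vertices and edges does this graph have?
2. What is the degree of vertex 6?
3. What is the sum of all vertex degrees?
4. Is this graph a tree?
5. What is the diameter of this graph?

Count: 10 vertices, 12 edges.
Vertex 6 has neighbors [2, 8, 9], degree = 3.
Handshaking lemma: 2 * 12 = 24.
A tree on 10 vertices has 9 edges. This graph has 12 edges (3 extra). Not a tree.
Diameter (longest shortest path) = 5.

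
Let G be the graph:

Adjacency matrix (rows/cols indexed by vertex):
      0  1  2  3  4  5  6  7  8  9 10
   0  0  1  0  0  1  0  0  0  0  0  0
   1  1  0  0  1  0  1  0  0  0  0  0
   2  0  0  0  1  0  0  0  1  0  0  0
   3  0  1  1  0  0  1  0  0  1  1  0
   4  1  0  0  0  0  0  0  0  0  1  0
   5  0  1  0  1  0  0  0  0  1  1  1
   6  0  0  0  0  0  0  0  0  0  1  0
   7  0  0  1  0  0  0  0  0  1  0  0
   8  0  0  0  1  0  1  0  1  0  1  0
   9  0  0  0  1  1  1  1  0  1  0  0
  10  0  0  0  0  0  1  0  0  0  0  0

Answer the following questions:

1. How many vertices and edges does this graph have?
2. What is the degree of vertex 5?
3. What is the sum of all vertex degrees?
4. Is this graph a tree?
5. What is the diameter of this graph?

Count: 11 vertices, 16 edges.
Vertex 5 has neighbors [1, 3, 8, 9, 10], degree = 5.
Handshaking lemma: 2 * 16 = 32.
A tree on 11 vertices has 10 edges. This graph has 16 edges (6 extra). Not a tree.
Diameter (longest shortest path) = 4.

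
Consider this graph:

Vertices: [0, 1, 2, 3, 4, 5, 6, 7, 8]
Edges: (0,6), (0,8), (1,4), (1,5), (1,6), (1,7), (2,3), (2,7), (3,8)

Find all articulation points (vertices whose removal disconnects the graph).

An articulation point is a vertex whose removal disconnects the graph.
Articulation points: [1]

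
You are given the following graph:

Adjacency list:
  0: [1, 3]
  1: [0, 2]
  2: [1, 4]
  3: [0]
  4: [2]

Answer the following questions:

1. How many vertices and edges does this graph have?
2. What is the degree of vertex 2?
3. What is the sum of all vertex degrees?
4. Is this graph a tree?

Count: 5 vertices, 4 edges.
Vertex 2 has neighbors [1, 4], degree = 2.
Handshaking lemma: 2 * 4 = 8.
A graph is a tree iff it is connected and has exactly n-1 edges. This graph is connected (all 5 vertices in one component) and has 5-1 = 4 edges. It is a tree.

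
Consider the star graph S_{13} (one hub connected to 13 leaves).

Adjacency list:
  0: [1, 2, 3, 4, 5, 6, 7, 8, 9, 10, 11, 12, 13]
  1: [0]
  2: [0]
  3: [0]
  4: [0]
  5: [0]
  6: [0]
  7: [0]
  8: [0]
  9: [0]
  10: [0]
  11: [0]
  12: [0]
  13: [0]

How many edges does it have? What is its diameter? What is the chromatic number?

Star graph S_{13}: the hub connects to all 13 leaves.
Edges = 13.
Diameter = 2 (any leaf to hub is 1, leaf to leaf through hub is 2).
Star graphs are bipartite (hub vs leaves), so chromatic number = 2.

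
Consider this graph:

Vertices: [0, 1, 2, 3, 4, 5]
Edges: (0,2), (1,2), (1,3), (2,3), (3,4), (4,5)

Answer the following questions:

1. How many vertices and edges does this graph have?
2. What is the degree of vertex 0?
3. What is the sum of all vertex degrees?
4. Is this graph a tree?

Count: 6 vertices, 6 edges.
Vertex 0 has neighbors [2], degree = 1.
Handshaking lemma: 2 * 6 = 12.
A tree on 6 vertices has 5 edges. This graph has 6 edges (1 extra). Not a tree.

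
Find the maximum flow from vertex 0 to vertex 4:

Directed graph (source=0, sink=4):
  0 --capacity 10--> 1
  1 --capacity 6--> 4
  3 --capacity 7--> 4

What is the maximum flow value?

Computing max flow:
  Flow on (0->1): 6/10
  Flow on (1->4): 6/6
Maximum flow = 6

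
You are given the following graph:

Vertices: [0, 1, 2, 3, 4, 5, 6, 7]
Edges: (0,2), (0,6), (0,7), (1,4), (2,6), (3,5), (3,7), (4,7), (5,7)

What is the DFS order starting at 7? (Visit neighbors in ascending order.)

DFS from vertex 7 (neighbors processed in ascending order):
Visit order: 7, 0, 2, 6, 3, 5, 4, 1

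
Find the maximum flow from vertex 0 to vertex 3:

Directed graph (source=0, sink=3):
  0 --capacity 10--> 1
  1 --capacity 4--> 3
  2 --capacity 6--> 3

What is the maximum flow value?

Computing max flow:
  Flow on (0->1): 4/10
  Flow on (1->3): 4/4
Maximum flow = 4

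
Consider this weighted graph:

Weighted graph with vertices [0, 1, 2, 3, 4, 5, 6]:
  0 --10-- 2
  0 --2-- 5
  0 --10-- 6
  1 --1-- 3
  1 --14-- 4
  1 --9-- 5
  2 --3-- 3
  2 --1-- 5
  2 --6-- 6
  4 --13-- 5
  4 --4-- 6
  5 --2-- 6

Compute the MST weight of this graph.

Applying Kruskal's algorithm (sort edges by weight, add if no cycle):
  Add (1,3) w=1
  Add (2,5) w=1
  Add (0,5) w=2
  Add (5,6) w=2
  Add (2,3) w=3
  Add (4,6) w=4
  Skip (2,6) w=6 (creates cycle)
  Skip (1,5) w=9 (creates cycle)
  Skip (0,2) w=10 (creates cycle)
  Skip (0,6) w=10 (creates cycle)
  Skip (4,5) w=13 (creates cycle)
  Skip (1,4) w=14 (creates cycle)
MST weight = 13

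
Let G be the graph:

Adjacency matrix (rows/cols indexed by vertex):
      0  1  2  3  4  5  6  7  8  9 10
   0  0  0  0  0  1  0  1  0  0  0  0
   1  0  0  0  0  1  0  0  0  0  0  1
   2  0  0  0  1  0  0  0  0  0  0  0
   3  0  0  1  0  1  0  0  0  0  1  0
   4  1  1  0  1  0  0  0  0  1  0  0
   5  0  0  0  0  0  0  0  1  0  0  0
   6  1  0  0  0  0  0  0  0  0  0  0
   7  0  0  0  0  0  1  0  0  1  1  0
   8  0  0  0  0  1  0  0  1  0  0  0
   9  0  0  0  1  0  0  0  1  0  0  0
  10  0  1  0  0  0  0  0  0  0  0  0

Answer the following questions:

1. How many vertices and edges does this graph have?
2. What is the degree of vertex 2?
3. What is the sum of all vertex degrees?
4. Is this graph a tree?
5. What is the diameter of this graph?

Count: 11 vertices, 11 edges.
Vertex 2 has neighbors [3], degree = 1.
Handshaking lemma: 2 * 11 = 22.
A tree on 11 vertices has 10 edges. This graph has 11 edges (1 extra). Not a tree.
Diameter (longest shortest path) = 5.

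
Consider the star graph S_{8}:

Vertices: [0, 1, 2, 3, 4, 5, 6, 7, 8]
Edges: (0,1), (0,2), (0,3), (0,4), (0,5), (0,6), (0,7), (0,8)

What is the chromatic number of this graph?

S_{8} has one hub adjacent to 8 leaves; leaves are pairwise non-adjacent.
Color the hub 0 and every leaf 1.
Chromatic number = 2.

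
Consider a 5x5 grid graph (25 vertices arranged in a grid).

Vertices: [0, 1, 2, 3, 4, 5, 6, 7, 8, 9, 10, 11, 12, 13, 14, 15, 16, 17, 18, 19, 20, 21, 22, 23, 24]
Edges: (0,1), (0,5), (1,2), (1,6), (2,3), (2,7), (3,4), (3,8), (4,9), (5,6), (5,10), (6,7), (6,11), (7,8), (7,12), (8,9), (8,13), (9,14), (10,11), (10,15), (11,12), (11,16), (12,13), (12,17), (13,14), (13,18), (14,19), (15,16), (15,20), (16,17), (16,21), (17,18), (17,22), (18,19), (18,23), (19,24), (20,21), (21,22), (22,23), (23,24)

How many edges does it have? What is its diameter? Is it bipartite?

A 5x5 grid has 20 vertical edges and 20 horizontal edges.
Total edges = 20 + 20 = 40.
Diameter = (5-1) + (5-1) = 8 (corner to opposite corner).
Grid graphs are bipartite (checkerboard coloring).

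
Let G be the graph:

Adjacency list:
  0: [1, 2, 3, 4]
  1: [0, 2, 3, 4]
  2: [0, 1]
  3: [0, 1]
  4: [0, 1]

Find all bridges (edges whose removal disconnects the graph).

No bridges found. The graph is 2-edge-connected (no single edge removal disconnects it).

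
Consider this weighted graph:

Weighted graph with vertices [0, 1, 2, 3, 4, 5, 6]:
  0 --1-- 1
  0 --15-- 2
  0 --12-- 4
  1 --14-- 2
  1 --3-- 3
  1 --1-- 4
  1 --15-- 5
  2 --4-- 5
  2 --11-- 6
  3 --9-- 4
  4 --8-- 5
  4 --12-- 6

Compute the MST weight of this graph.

Applying Kruskal's algorithm (sort edges by weight, add if no cycle):
  Add (0,1) w=1
  Add (1,4) w=1
  Add (1,3) w=3
  Add (2,5) w=4
  Add (4,5) w=8
  Skip (3,4) w=9 (creates cycle)
  Add (2,6) w=11
  Skip (0,4) w=12 (creates cycle)
  Skip (4,6) w=12 (creates cycle)
  Skip (1,2) w=14 (creates cycle)
  Skip (0,2) w=15 (creates cycle)
  Skip (1,5) w=15 (creates cycle)
MST weight = 28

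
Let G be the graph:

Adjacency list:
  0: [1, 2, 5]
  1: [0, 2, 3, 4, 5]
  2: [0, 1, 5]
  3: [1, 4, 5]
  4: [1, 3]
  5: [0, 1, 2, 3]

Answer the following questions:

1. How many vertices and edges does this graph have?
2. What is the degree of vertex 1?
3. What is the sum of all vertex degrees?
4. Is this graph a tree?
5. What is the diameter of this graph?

Count: 6 vertices, 10 edges.
Vertex 1 has neighbors [0, 2, 3, 4, 5], degree = 5.
Handshaking lemma: 2 * 10 = 20.
A tree on 6 vertices has 5 edges. This graph has 10 edges (5 extra). Not a tree.
Diameter (longest shortest path) = 2.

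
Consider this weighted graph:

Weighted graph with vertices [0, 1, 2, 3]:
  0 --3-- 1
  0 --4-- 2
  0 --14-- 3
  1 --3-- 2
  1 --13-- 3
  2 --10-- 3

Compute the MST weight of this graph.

Applying Kruskal's algorithm (sort edges by weight, add if no cycle):
  Add (0,1) w=3
  Add (1,2) w=3
  Skip (0,2) w=4 (creates cycle)
  Add (2,3) w=10
  Skip (1,3) w=13 (creates cycle)
  Skip (0,3) w=14 (creates cycle)
MST weight = 16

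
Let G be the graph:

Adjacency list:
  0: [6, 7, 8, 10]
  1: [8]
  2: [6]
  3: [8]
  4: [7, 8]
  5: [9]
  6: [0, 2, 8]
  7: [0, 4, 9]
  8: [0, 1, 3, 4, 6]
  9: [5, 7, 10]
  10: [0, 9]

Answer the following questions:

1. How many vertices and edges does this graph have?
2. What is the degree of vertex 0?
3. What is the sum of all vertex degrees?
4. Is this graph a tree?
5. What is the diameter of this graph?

Count: 11 vertices, 13 edges.
Vertex 0 has neighbors [6, 7, 8, 10], degree = 4.
Handshaking lemma: 2 * 13 = 26.
A tree on 11 vertices has 10 edges. This graph has 13 edges (3 extra). Not a tree.
Diameter (longest shortest path) = 5.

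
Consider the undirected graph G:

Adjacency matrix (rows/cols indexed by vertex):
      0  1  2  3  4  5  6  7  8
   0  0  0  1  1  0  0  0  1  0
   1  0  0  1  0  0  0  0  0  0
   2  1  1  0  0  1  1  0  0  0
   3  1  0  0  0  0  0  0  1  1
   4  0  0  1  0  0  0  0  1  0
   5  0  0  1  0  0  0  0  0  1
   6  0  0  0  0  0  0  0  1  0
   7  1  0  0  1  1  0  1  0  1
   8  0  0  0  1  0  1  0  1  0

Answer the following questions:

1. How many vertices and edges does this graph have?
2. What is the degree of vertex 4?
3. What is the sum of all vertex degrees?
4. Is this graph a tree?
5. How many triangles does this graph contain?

Count: 9 vertices, 12 edges.
Vertex 4 has neighbors [2, 7], degree = 2.
Handshaking lemma: 2 * 12 = 24.
A tree on 9 vertices has 8 edges. This graph has 12 edges (4 extra). Not a tree.
Number of triangles = 2.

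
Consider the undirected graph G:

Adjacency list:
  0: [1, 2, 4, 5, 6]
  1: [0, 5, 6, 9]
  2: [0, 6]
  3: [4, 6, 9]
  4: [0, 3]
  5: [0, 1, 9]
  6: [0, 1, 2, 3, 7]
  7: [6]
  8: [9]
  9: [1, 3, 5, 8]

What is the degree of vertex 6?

Vertex 6 has neighbors [0, 1, 2, 3, 7], so deg(6) = 5.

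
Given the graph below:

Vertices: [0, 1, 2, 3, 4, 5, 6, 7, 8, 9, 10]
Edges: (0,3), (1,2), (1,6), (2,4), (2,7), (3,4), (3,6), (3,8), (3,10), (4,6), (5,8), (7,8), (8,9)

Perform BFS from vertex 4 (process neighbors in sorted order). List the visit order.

BFS from vertex 4 (neighbors processed in ascending order):
Visit order: 4, 2, 3, 6, 1, 7, 0, 8, 10, 5, 9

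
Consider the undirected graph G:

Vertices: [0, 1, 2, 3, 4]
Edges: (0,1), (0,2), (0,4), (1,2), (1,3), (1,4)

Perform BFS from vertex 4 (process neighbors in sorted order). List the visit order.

BFS from vertex 4 (neighbors processed in ascending order):
Visit order: 4, 0, 1, 2, 3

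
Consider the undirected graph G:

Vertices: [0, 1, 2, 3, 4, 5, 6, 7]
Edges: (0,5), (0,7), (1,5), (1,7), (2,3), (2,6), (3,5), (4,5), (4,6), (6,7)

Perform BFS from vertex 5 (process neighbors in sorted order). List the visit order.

BFS from vertex 5 (neighbors processed in ascending order):
Visit order: 5, 0, 1, 3, 4, 7, 2, 6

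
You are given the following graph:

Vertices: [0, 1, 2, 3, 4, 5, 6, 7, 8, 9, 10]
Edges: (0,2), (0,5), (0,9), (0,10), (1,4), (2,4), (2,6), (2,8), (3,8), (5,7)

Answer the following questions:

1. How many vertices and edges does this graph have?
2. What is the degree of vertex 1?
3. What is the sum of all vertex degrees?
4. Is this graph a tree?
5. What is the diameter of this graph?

Count: 11 vertices, 10 edges.
Vertex 1 has neighbors [4], degree = 1.
Handshaking lemma: 2 * 10 = 20.
A graph is a tree iff it is connected and has exactly n-1 edges. This graph is connected (all 11 vertices in one component) and has 11-1 = 10 edges. It is a tree.
Diameter (longest shortest path) = 5.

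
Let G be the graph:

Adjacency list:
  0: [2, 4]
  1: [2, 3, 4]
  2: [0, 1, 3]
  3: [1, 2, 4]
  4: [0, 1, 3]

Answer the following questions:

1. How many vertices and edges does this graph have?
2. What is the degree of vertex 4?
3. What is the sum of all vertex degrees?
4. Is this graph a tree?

Count: 5 vertices, 7 edges.
Vertex 4 has neighbors [0, 1, 3], degree = 3.
Handshaking lemma: 2 * 7 = 14.
A tree on 5 vertices has 4 edges. This graph has 7 edges (3 extra). Not a tree.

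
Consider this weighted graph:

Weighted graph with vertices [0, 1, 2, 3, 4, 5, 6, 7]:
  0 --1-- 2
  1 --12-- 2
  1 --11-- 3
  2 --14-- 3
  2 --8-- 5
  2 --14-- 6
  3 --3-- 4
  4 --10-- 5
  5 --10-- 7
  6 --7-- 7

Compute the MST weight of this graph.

Applying Kruskal's algorithm (sort edges by weight, add if no cycle):
  Add (0,2) w=1
  Add (3,4) w=3
  Add (6,7) w=7
  Add (2,5) w=8
  Add (4,5) w=10
  Add (5,7) w=10
  Add (1,3) w=11
  Skip (1,2) w=12 (creates cycle)
  Skip (2,6) w=14 (creates cycle)
  Skip (2,3) w=14 (creates cycle)
MST weight = 50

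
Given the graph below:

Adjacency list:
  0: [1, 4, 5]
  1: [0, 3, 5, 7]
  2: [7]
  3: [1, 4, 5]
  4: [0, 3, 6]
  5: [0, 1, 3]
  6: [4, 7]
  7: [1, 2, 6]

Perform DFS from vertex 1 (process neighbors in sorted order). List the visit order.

DFS from vertex 1 (neighbors processed in ascending order):
Visit order: 1, 0, 4, 3, 5, 6, 7, 2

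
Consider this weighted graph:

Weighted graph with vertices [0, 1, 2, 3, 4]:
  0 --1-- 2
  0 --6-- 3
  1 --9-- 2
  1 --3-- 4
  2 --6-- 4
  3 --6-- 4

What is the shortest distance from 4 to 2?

Using Dijkstra's algorithm from vertex 4:
Shortest path: 4 -> 2
Total weight: 6 = 6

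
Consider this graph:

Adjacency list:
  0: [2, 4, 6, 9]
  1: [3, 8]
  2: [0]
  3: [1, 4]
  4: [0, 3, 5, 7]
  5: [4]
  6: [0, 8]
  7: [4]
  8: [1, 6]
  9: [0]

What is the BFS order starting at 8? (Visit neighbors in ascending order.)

BFS from vertex 8 (neighbors processed in ascending order):
Visit order: 8, 1, 6, 3, 0, 4, 2, 9, 5, 7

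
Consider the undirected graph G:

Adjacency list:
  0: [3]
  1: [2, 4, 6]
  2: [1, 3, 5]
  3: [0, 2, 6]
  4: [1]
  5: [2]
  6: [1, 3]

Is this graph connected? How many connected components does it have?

Checking connectivity: the graph has 1 connected component(s).
All vertices are reachable from each other. The graph IS connected.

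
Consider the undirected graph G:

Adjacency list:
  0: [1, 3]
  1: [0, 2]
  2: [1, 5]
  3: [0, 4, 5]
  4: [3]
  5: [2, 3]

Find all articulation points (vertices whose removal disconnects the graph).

An articulation point is a vertex whose removal disconnects the graph.
Articulation points: [3]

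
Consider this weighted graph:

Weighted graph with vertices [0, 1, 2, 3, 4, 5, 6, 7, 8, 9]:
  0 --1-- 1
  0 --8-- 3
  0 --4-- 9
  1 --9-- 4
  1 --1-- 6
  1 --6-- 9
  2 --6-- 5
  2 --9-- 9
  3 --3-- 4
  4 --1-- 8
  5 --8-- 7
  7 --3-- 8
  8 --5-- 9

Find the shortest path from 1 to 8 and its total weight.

Using Dijkstra's algorithm from vertex 1:
Shortest path: 1 -> 4 -> 8
Total weight: 9 + 1 = 10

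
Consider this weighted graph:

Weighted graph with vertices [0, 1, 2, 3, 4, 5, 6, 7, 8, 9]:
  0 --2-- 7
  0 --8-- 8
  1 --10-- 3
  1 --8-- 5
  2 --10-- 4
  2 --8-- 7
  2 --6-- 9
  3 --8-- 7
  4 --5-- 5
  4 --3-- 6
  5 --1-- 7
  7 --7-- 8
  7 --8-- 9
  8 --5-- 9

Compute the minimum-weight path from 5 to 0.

Using Dijkstra's algorithm from vertex 5:
Shortest path: 5 -> 7 -> 0
Total weight: 1 + 2 = 3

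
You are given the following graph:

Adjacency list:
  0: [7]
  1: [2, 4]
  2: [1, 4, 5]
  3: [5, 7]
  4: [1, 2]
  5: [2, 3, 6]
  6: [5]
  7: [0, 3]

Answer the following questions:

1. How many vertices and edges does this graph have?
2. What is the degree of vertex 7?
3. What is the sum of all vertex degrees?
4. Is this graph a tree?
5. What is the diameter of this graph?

Count: 8 vertices, 8 edges.
Vertex 7 has neighbors [0, 3], degree = 2.
Handshaking lemma: 2 * 8 = 16.
A tree on 8 vertices has 7 edges. This graph has 8 edges (1 extra). Not a tree.
Diameter (longest shortest path) = 5.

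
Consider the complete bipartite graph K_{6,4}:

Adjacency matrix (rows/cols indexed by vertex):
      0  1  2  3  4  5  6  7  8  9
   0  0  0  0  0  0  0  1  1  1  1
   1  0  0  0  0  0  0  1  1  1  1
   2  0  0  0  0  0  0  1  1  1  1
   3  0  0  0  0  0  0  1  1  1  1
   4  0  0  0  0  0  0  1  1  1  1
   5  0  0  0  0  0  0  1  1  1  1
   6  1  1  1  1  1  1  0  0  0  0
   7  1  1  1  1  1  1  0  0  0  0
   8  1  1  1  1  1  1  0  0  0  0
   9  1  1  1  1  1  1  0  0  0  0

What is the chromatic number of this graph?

K_{6,4} is bipartite: vertices split into two independent sets of size 6 and 4.
Color one set 0, the other 1. No adjacent vertices share a color.
Chromatic number = 2.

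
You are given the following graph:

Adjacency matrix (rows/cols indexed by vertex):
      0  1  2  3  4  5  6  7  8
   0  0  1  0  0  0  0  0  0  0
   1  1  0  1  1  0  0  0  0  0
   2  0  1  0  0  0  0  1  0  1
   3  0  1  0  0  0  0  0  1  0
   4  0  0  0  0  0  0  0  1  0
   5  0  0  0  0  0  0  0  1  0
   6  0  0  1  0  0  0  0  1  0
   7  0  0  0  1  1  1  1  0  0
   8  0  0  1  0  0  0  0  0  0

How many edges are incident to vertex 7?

Vertex 7 has neighbors [3, 4, 5, 6], so deg(7) = 4.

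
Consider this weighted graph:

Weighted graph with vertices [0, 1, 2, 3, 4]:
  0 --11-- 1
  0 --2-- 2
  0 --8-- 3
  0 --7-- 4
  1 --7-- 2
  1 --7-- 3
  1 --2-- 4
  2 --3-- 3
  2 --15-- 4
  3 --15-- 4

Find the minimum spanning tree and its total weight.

Applying Kruskal's algorithm (sort edges by weight, add if no cycle):
  Add (0,2) w=2
  Add (1,4) w=2
  Add (2,3) w=3
  Add (0,4) w=7
  Skip (1,3) w=7 (creates cycle)
  Skip (1,2) w=7 (creates cycle)
  Skip (0,3) w=8 (creates cycle)
  Skip (0,1) w=11 (creates cycle)
  Skip (2,4) w=15 (creates cycle)
  Skip (3,4) w=15 (creates cycle)
MST weight = 14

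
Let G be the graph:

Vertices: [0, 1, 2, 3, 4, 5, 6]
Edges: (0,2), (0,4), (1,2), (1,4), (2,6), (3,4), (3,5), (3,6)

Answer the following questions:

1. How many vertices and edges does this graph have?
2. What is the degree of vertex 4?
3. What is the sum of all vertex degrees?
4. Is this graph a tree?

Count: 7 vertices, 8 edges.
Vertex 4 has neighbors [0, 1, 3], degree = 3.
Handshaking lemma: 2 * 8 = 16.
A tree on 7 vertices has 6 edges. This graph has 8 edges (2 extra). Not a tree.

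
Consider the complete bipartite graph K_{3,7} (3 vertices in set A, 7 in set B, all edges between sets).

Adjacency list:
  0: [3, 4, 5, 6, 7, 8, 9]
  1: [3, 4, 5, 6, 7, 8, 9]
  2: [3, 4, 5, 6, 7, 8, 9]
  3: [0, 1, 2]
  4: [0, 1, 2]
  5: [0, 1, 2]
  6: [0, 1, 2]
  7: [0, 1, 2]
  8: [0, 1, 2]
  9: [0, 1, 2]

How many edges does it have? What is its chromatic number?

K_{3,7} has 3 * 7 = 21 edges.
Bipartite graphs have chromatic number 2 (color each partition differently).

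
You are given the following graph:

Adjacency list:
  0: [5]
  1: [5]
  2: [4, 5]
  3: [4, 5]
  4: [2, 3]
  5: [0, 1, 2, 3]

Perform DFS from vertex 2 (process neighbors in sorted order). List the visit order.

DFS from vertex 2 (neighbors processed in ascending order):
Visit order: 2, 4, 3, 5, 0, 1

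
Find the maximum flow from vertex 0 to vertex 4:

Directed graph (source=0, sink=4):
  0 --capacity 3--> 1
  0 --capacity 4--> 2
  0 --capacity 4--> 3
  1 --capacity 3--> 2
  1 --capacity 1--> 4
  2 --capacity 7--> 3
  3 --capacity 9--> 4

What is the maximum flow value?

Computing max flow:
  Flow on (0->1): 3/3
  Flow on (0->2): 3/4
  Flow on (0->3): 4/4
  Flow on (1->2): 2/3
  Flow on (1->4): 1/1
  Flow on (2->3): 5/7
  Flow on (3->4): 9/9
Maximum flow = 10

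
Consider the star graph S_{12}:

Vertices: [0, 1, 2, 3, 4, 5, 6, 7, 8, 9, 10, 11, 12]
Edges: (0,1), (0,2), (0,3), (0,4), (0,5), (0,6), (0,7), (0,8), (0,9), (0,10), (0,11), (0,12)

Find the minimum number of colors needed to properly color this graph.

S_{12} has one hub adjacent to 12 leaves; leaves are pairwise non-adjacent.
Color the hub 0 and every leaf 1.
Chromatic number = 2.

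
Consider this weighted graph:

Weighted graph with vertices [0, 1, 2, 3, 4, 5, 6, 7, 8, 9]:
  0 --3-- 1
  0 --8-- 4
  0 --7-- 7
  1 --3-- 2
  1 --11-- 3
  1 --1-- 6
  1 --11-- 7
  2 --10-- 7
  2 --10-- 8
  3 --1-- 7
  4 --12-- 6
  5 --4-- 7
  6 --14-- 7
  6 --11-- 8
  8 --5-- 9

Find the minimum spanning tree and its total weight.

Applying Kruskal's algorithm (sort edges by weight, add if no cycle):
  Add (1,6) w=1
  Add (3,7) w=1
  Add (0,1) w=3
  Add (1,2) w=3
  Add (5,7) w=4
  Add (8,9) w=5
  Add (0,7) w=7
  Add (0,4) w=8
  Skip (2,7) w=10 (creates cycle)
  Add (2,8) w=10
  Skip (1,7) w=11 (creates cycle)
  Skip (1,3) w=11 (creates cycle)
  Skip (6,8) w=11 (creates cycle)
  Skip (4,6) w=12 (creates cycle)
  Skip (6,7) w=14 (creates cycle)
MST weight = 42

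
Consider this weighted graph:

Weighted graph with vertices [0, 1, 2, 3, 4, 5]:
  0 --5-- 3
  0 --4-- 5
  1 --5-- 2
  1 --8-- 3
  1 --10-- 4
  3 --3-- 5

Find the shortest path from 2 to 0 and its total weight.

Using Dijkstra's algorithm from vertex 2:
Shortest path: 2 -> 1 -> 3 -> 0
Total weight: 5 + 8 + 5 = 18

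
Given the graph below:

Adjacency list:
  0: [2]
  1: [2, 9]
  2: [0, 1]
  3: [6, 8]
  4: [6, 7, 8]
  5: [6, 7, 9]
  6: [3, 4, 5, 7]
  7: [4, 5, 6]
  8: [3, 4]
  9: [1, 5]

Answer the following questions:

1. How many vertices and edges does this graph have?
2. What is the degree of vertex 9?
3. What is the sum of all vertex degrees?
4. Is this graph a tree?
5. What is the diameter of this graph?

Count: 10 vertices, 12 edges.
Vertex 9 has neighbors [1, 5], degree = 2.
Handshaking lemma: 2 * 12 = 24.
A tree on 10 vertices has 9 edges. This graph has 12 edges (3 extra). Not a tree.
Diameter (longest shortest path) = 7.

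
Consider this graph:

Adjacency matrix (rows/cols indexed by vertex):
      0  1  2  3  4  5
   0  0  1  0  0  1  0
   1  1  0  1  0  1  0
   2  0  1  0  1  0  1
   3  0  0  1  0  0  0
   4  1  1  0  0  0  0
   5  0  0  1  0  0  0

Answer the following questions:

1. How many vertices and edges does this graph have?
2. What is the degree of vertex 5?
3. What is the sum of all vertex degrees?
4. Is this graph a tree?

Count: 6 vertices, 6 edges.
Vertex 5 has neighbors [2], degree = 1.
Handshaking lemma: 2 * 6 = 12.
A tree on 6 vertices has 5 edges. This graph has 6 edges (1 extra). Not a tree.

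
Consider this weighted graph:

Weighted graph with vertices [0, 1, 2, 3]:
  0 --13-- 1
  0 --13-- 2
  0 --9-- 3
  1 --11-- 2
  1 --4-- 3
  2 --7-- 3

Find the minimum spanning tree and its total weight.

Applying Kruskal's algorithm (sort edges by weight, add if no cycle):
  Add (1,3) w=4
  Add (2,3) w=7
  Add (0,3) w=9
  Skip (1,2) w=11 (creates cycle)
  Skip (0,2) w=13 (creates cycle)
  Skip (0,1) w=13 (creates cycle)
MST weight = 20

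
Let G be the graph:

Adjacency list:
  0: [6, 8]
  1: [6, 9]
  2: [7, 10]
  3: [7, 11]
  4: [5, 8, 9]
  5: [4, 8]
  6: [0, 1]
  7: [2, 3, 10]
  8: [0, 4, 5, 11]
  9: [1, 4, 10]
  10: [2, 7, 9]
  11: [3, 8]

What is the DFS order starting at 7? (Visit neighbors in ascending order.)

DFS from vertex 7 (neighbors processed in ascending order):
Visit order: 7, 2, 10, 9, 1, 6, 0, 8, 4, 5, 11, 3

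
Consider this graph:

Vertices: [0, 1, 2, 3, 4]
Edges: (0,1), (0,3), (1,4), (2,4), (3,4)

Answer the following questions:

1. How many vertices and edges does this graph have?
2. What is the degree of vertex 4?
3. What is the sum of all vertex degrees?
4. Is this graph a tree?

Count: 5 vertices, 5 edges.
Vertex 4 has neighbors [1, 2, 3], degree = 3.
Handshaking lemma: 2 * 5 = 10.
A tree on 5 vertices has 4 edges. This graph has 5 edges (1 extra). Not a tree.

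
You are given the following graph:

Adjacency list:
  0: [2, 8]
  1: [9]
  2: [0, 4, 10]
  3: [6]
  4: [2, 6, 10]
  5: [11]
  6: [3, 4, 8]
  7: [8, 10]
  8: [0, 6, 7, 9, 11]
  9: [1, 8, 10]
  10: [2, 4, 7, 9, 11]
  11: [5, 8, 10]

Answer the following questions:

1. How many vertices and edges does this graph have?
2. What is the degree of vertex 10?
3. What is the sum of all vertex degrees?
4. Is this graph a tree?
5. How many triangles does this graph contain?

Count: 12 vertices, 16 edges.
Vertex 10 has neighbors [2, 4, 7, 9, 11], degree = 5.
Handshaking lemma: 2 * 16 = 32.
A tree on 12 vertices has 11 edges. This graph has 16 edges (5 extra). Not a tree.
Number of triangles = 1.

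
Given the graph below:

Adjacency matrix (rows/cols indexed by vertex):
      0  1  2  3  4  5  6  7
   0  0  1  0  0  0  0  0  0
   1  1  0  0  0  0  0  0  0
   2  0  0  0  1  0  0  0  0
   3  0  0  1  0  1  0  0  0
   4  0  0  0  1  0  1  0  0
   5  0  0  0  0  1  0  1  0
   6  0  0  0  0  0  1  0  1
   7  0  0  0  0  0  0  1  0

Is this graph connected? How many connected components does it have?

Checking connectivity: the graph has 2 connected component(s).
Components: [[0, 1], [2, 3, 4, 5, 6, 7]]. The graph is NOT connected.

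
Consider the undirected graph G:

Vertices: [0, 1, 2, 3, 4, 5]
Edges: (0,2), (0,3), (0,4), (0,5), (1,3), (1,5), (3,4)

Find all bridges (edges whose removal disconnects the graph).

A bridge is an edge whose removal increases the number of connected components.
Bridges found: (0,2)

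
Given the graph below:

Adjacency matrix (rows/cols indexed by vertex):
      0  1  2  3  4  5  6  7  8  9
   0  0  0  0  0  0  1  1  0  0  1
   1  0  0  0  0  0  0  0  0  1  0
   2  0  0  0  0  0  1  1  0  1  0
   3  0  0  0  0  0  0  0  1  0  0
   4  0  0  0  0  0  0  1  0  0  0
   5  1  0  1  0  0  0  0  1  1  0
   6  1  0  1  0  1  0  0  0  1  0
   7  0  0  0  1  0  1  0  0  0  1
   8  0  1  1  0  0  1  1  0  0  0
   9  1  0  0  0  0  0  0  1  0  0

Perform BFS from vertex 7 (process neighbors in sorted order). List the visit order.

BFS from vertex 7 (neighbors processed in ascending order):
Visit order: 7, 3, 5, 9, 0, 2, 8, 6, 1, 4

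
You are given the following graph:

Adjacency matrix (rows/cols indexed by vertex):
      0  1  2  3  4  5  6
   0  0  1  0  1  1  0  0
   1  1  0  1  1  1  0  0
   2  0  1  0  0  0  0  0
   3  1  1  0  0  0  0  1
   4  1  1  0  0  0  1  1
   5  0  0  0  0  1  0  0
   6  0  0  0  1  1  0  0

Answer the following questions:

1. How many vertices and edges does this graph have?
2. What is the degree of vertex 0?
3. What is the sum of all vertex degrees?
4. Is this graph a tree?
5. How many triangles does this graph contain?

Count: 7 vertices, 9 edges.
Vertex 0 has neighbors [1, 3, 4], degree = 3.
Handshaking lemma: 2 * 9 = 18.
A tree on 7 vertices has 6 edges. This graph has 9 edges (3 extra). Not a tree.
Number of triangles = 2.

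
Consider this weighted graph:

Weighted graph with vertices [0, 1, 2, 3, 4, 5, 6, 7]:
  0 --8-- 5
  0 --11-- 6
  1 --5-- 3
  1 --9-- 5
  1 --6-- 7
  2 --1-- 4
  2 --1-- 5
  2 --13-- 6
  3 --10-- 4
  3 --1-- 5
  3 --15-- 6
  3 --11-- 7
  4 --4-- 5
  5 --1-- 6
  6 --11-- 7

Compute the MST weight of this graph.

Applying Kruskal's algorithm (sort edges by weight, add if no cycle):
  Add (2,5) w=1
  Add (2,4) w=1
  Add (3,5) w=1
  Add (5,6) w=1
  Skip (4,5) w=4 (creates cycle)
  Add (1,3) w=5
  Add (1,7) w=6
  Add (0,5) w=8
  Skip (1,5) w=9 (creates cycle)
  Skip (3,4) w=10 (creates cycle)
  Skip (0,6) w=11 (creates cycle)
  Skip (3,7) w=11 (creates cycle)
  Skip (6,7) w=11 (creates cycle)
  Skip (2,6) w=13 (creates cycle)
  Skip (3,6) w=15 (creates cycle)
MST weight = 23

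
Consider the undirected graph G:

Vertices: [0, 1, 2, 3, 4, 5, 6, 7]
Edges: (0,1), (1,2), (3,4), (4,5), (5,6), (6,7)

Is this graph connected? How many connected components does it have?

Checking connectivity: the graph has 2 connected component(s).
Components: [[0, 1, 2], [3, 4, 5, 6, 7]]. The graph is NOT connected.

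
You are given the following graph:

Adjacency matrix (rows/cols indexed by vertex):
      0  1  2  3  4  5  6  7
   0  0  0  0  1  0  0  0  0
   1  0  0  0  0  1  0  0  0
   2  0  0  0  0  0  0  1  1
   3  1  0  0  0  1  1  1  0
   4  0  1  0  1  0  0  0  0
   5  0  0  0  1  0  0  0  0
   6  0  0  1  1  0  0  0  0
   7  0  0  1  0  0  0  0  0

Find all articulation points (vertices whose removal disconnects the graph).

An articulation point is a vertex whose removal disconnects the graph.
Articulation points: [2, 3, 4, 6]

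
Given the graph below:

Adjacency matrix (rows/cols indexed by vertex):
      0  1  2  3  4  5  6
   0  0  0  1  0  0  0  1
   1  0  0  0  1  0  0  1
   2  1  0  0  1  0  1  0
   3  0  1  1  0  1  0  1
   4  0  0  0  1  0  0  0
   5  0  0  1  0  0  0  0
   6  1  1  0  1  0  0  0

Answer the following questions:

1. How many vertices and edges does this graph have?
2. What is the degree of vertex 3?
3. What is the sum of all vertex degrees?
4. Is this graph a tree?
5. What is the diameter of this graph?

Count: 7 vertices, 8 edges.
Vertex 3 has neighbors [1, 2, 4, 6], degree = 4.
Handshaking lemma: 2 * 8 = 16.
A tree on 7 vertices has 6 edges. This graph has 8 edges (2 extra). Not a tree.
Diameter (longest shortest path) = 3.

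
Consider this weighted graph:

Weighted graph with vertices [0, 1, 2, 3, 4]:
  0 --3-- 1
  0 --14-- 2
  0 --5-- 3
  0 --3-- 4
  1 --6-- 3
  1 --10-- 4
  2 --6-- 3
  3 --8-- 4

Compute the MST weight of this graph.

Applying Kruskal's algorithm (sort edges by weight, add if no cycle):
  Add (0,4) w=3
  Add (0,1) w=3
  Add (0,3) w=5
  Skip (1,3) w=6 (creates cycle)
  Add (2,3) w=6
  Skip (3,4) w=8 (creates cycle)
  Skip (1,4) w=10 (creates cycle)
  Skip (0,2) w=14 (creates cycle)
MST weight = 17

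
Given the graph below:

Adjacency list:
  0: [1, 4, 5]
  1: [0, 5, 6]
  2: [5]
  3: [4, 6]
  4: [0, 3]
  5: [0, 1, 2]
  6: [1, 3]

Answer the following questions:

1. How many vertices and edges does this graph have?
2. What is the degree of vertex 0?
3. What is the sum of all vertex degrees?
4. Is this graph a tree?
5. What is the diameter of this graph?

Count: 7 vertices, 8 edges.
Vertex 0 has neighbors [1, 4, 5], degree = 3.
Handshaking lemma: 2 * 8 = 16.
A tree on 7 vertices has 6 edges. This graph has 8 edges (2 extra). Not a tree.
Diameter (longest shortest path) = 4.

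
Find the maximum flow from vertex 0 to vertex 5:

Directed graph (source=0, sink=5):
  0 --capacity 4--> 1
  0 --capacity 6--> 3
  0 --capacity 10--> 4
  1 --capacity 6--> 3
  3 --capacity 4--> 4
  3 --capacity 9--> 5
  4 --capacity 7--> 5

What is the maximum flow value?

Computing max flow:
  Flow on (0->1): 4/4
  Flow on (0->3): 5/6
  Flow on (0->4): 7/10
  Flow on (1->3): 4/6
  Flow on (3->5): 9/9
  Flow on (4->5): 7/7
Maximum flow = 16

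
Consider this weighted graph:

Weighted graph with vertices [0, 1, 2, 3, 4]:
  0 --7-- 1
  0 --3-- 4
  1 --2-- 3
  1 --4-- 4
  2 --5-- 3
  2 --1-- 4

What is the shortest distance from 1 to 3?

Using Dijkstra's algorithm from vertex 1:
Shortest path: 1 -> 3
Total weight: 2 = 2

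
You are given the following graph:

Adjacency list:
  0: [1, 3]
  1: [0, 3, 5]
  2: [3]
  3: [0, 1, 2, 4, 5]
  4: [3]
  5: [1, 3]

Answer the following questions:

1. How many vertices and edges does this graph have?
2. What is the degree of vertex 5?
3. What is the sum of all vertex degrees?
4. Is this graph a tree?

Count: 6 vertices, 7 edges.
Vertex 5 has neighbors [1, 3], degree = 2.
Handshaking lemma: 2 * 7 = 14.
A tree on 6 vertices has 5 edges. This graph has 7 edges (2 extra). Not a tree.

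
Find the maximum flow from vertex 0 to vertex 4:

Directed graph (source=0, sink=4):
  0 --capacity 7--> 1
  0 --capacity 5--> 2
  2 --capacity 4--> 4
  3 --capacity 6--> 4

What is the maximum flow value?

Computing max flow:
  Flow on (0->2): 4/5
  Flow on (2->4): 4/4
Maximum flow = 4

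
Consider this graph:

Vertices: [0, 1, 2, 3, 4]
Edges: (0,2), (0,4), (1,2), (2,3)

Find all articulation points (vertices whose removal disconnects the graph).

An articulation point is a vertex whose removal disconnects the graph.
Articulation points: [0, 2]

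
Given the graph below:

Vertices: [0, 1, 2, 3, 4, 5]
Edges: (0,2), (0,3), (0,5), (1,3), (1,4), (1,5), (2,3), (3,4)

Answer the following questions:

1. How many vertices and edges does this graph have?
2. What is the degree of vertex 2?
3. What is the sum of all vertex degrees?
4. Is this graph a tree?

Count: 6 vertices, 8 edges.
Vertex 2 has neighbors [0, 3], degree = 2.
Handshaking lemma: 2 * 8 = 16.
A tree on 6 vertices has 5 edges. This graph has 8 edges (3 extra). Not a tree.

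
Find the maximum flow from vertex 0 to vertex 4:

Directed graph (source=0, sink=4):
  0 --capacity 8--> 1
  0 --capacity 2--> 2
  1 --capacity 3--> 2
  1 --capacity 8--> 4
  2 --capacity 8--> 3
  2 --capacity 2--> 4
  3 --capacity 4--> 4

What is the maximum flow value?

Computing max flow:
  Flow on (0->1): 8/8
  Flow on (0->2): 2/2
  Flow on (1->4): 8/8
  Flow on (2->4): 2/2
Maximum flow = 10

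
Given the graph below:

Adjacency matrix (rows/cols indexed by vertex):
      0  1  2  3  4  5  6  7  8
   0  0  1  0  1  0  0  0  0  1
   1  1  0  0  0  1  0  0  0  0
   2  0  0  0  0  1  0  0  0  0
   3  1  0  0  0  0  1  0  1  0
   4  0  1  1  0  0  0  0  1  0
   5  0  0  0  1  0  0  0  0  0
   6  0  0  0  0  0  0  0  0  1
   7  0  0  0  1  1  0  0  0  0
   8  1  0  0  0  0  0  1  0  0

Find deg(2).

Vertex 2 has neighbors [4], so deg(2) = 1.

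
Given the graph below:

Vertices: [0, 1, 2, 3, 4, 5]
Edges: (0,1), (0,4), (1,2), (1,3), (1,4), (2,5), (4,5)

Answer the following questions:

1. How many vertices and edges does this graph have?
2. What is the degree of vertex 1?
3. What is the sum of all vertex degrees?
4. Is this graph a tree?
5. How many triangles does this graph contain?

Count: 6 vertices, 7 edges.
Vertex 1 has neighbors [0, 2, 3, 4], degree = 4.
Handshaking lemma: 2 * 7 = 14.
A tree on 6 vertices has 5 edges. This graph has 7 edges (2 extra). Not a tree.
Number of triangles = 1.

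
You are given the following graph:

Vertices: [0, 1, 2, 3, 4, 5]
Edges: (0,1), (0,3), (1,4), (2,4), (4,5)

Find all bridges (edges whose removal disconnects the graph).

A bridge is an edge whose removal increases the number of connected components.
Bridges found: (0,1), (0,3), (1,4), (2,4), (4,5)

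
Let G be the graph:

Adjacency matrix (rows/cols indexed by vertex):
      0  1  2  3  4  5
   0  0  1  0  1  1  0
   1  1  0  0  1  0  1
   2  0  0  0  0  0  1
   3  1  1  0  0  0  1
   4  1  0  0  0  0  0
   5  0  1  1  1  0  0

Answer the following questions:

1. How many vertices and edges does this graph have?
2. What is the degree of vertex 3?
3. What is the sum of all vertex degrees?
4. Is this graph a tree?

Count: 6 vertices, 7 edges.
Vertex 3 has neighbors [0, 1, 5], degree = 3.
Handshaking lemma: 2 * 7 = 14.
A tree on 6 vertices has 5 edges. This graph has 7 edges (2 extra). Not a tree.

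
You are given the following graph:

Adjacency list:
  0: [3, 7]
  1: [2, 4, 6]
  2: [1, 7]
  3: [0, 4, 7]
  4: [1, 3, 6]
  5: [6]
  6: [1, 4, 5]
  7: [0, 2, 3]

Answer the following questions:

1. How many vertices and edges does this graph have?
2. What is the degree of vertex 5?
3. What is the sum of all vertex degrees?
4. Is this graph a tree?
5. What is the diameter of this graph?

Count: 8 vertices, 10 edges.
Vertex 5 has neighbors [6], degree = 1.
Handshaking lemma: 2 * 10 = 20.
A tree on 8 vertices has 7 edges. This graph has 10 edges (3 extra). Not a tree.
Diameter (longest shortest path) = 4.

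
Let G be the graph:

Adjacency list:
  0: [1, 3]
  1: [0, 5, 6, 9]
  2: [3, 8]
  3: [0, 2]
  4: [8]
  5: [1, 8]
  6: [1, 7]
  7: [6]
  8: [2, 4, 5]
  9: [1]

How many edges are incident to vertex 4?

Vertex 4 has neighbors [8], so deg(4) = 1.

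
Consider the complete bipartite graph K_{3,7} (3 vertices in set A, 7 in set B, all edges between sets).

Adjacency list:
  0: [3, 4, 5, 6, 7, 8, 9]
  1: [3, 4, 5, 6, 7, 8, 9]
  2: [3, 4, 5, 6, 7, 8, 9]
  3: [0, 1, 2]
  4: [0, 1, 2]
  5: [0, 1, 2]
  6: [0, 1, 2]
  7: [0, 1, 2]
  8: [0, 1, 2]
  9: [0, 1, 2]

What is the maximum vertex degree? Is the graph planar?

Set-A vertices have degree 7; set-B vertices have degree 3. Maximum degree = max(3,7) = 7.
K_{3,7} contains K_{3,3} as a subgraph (since both sides have >= 3 vertices); by Kuratowski's theorem it is not planar.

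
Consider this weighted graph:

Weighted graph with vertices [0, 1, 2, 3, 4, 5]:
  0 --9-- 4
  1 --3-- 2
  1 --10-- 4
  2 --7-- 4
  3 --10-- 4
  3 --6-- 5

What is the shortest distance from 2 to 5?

Using Dijkstra's algorithm from vertex 2:
Shortest path: 2 -> 4 -> 3 -> 5
Total weight: 7 + 10 + 6 = 23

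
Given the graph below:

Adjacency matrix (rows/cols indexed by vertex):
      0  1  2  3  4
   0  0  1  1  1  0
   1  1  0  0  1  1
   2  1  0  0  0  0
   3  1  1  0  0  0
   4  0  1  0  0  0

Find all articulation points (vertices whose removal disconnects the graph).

An articulation point is a vertex whose removal disconnects the graph.
Articulation points: [0, 1]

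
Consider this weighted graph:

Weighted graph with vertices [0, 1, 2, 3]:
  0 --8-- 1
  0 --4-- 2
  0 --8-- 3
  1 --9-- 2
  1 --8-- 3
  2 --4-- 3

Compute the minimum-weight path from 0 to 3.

Using Dijkstra's algorithm from vertex 0:
Shortest path: 0 -> 3
Total weight: 8 = 8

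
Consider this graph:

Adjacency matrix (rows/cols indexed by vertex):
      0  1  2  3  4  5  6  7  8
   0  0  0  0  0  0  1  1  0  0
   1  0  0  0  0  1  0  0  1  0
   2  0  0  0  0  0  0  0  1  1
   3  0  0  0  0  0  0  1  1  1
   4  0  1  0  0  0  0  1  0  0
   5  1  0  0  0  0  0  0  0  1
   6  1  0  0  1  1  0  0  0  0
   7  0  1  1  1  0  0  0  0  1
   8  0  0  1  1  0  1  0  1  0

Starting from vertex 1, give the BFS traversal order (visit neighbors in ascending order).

BFS from vertex 1 (neighbors processed in ascending order):
Visit order: 1, 4, 7, 6, 2, 3, 8, 0, 5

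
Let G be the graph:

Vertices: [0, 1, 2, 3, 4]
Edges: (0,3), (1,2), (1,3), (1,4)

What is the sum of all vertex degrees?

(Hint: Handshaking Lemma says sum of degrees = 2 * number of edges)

Count edges: 4 edges.
By Handshaking Lemma: sum of degrees = 2 * 4 = 8.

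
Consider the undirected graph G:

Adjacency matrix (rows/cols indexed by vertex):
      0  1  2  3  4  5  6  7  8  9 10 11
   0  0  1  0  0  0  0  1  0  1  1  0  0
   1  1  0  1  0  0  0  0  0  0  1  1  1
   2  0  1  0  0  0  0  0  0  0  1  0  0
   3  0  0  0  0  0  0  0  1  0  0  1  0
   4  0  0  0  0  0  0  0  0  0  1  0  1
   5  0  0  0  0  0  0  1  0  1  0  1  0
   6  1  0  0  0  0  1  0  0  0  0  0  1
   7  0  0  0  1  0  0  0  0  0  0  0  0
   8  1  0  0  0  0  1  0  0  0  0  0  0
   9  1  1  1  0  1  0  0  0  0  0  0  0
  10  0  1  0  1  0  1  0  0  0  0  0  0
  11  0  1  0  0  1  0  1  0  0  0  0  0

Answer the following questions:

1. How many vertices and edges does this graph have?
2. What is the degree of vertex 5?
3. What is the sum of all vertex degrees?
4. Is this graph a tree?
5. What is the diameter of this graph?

Count: 12 vertices, 17 edges.
Vertex 5 has neighbors [6, 8, 10], degree = 3.
Handshaking lemma: 2 * 17 = 34.
A tree on 12 vertices has 11 edges. This graph has 17 edges (6 extra). Not a tree.
Diameter (longest shortest path) = 5.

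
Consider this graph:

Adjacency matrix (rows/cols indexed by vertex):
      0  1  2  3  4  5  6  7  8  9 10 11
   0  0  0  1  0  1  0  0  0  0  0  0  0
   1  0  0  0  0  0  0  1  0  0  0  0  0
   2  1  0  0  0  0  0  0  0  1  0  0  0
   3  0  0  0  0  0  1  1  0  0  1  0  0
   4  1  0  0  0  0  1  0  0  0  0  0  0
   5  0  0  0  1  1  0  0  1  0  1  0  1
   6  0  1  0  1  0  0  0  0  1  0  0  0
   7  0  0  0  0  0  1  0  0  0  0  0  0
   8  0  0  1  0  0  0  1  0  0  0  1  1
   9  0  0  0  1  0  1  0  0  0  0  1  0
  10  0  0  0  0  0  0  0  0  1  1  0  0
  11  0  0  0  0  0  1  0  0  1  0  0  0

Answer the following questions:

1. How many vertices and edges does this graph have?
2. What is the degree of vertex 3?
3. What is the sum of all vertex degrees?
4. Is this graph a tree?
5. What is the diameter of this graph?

Count: 12 vertices, 15 edges.
Vertex 3 has neighbors [5, 6, 9], degree = 3.
Handshaking lemma: 2 * 15 = 30.
A tree on 12 vertices has 11 edges. This graph has 15 edges (4 extra). Not a tree.
Diameter (longest shortest path) = 4.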